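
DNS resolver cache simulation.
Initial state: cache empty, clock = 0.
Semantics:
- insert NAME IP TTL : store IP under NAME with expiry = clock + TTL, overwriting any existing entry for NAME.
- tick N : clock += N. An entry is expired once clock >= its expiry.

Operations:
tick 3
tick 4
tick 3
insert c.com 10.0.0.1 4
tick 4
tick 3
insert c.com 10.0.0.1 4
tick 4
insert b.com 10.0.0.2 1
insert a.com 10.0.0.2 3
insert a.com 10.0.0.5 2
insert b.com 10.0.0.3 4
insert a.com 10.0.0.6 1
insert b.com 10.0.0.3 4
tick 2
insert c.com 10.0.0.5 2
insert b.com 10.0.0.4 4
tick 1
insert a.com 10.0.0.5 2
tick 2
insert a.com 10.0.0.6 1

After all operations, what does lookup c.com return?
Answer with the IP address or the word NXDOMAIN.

Answer: NXDOMAIN

Derivation:
Op 1: tick 3 -> clock=3.
Op 2: tick 4 -> clock=7.
Op 3: tick 3 -> clock=10.
Op 4: insert c.com -> 10.0.0.1 (expiry=10+4=14). clock=10
Op 5: tick 4 -> clock=14. purged={c.com}
Op 6: tick 3 -> clock=17.
Op 7: insert c.com -> 10.0.0.1 (expiry=17+4=21). clock=17
Op 8: tick 4 -> clock=21. purged={c.com}
Op 9: insert b.com -> 10.0.0.2 (expiry=21+1=22). clock=21
Op 10: insert a.com -> 10.0.0.2 (expiry=21+3=24). clock=21
Op 11: insert a.com -> 10.0.0.5 (expiry=21+2=23). clock=21
Op 12: insert b.com -> 10.0.0.3 (expiry=21+4=25). clock=21
Op 13: insert a.com -> 10.0.0.6 (expiry=21+1=22). clock=21
Op 14: insert b.com -> 10.0.0.3 (expiry=21+4=25). clock=21
Op 15: tick 2 -> clock=23. purged={a.com}
Op 16: insert c.com -> 10.0.0.5 (expiry=23+2=25). clock=23
Op 17: insert b.com -> 10.0.0.4 (expiry=23+4=27). clock=23
Op 18: tick 1 -> clock=24.
Op 19: insert a.com -> 10.0.0.5 (expiry=24+2=26). clock=24
Op 20: tick 2 -> clock=26. purged={a.com,c.com}
Op 21: insert a.com -> 10.0.0.6 (expiry=26+1=27). clock=26
lookup c.com: not in cache (expired or never inserted)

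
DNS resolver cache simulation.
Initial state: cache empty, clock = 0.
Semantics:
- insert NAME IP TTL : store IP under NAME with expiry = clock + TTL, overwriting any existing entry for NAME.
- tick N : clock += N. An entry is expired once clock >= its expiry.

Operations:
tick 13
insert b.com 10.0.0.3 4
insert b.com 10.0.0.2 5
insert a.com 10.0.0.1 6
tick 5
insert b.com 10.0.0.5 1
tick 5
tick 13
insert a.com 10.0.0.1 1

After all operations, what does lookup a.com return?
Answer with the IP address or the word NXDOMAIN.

Answer: 10.0.0.1

Derivation:
Op 1: tick 13 -> clock=13.
Op 2: insert b.com -> 10.0.0.3 (expiry=13+4=17). clock=13
Op 3: insert b.com -> 10.0.0.2 (expiry=13+5=18). clock=13
Op 4: insert a.com -> 10.0.0.1 (expiry=13+6=19). clock=13
Op 5: tick 5 -> clock=18. purged={b.com}
Op 6: insert b.com -> 10.0.0.5 (expiry=18+1=19). clock=18
Op 7: tick 5 -> clock=23. purged={a.com,b.com}
Op 8: tick 13 -> clock=36.
Op 9: insert a.com -> 10.0.0.1 (expiry=36+1=37). clock=36
lookup a.com: present, ip=10.0.0.1 expiry=37 > clock=36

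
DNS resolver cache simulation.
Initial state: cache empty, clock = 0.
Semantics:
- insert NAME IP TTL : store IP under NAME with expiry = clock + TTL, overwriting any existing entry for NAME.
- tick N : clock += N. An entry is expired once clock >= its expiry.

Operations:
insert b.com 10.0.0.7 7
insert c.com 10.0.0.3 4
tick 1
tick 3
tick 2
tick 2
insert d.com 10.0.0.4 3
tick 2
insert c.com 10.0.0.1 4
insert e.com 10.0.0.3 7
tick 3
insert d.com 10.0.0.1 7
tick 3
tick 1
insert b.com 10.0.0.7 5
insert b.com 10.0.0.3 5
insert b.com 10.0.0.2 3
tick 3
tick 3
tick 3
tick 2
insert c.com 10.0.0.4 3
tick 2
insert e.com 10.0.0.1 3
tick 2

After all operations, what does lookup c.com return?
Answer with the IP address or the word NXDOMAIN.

Op 1: insert b.com -> 10.0.0.7 (expiry=0+7=7). clock=0
Op 2: insert c.com -> 10.0.0.3 (expiry=0+4=4). clock=0
Op 3: tick 1 -> clock=1.
Op 4: tick 3 -> clock=4. purged={c.com}
Op 5: tick 2 -> clock=6.
Op 6: tick 2 -> clock=8. purged={b.com}
Op 7: insert d.com -> 10.0.0.4 (expiry=8+3=11). clock=8
Op 8: tick 2 -> clock=10.
Op 9: insert c.com -> 10.0.0.1 (expiry=10+4=14). clock=10
Op 10: insert e.com -> 10.0.0.3 (expiry=10+7=17). clock=10
Op 11: tick 3 -> clock=13. purged={d.com}
Op 12: insert d.com -> 10.0.0.1 (expiry=13+7=20). clock=13
Op 13: tick 3 -> clock=16. purged={c.com}
Op 14: tick 1 -> clock=17. purged={e.com}
Op 15: insert b.com -> 10.0.0.7 (expiry=17+5=22). clock=17
Op 16: insert b.com -> 10.0.0.3 (expiry=17+5=22). clock=17
Op 17: insert b.com -> 10.0.0.2 (expiry=17+3=20). clock=17
Op 18: tick 3 -> clock=20. purged={b.com,d.com}
Op 19: tick 3 -> clock=23.
Op 20: tick 3 -> clock=26.
Op 21: tick 2 -> clock=28.
Op 22: insert c.com -> 10.0.0.4 (expiry=28+3=31). clock=28
Op 23: tick 2 -> clock=30.
Op 24: insert e.com -> 10.0.0.1 (expiry=30+3=33). clock=30
Op 25: tick 2 -> clock=32. purged={c.com}
lookup c.com: not in cache (expired or never inserted)

Answer: NXDOMAIN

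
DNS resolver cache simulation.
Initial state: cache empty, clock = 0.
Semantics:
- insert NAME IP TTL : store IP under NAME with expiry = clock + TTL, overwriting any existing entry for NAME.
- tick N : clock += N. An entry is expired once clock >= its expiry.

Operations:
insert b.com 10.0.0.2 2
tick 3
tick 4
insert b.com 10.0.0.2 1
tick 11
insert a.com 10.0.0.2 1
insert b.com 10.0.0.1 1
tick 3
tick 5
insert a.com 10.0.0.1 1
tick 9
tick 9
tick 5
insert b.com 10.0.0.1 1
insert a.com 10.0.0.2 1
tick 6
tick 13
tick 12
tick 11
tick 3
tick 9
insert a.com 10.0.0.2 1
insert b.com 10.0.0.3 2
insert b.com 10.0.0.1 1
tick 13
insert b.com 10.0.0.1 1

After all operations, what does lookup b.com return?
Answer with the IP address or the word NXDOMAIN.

Answer: 10.0.0.1

Derivation:
Op 1: insert b.com -> 10.0.0.2 (expiry=0+2=2). clock=0
Op 2: tick 3 -> clock=3. purged={b.com}
Op 3: tick 4 -> clock=7.
Op 4: insert b.com -> 10.0.0.2 (expiry=7+1=8). clock=7
Op 5: tick 11 -> clock=18. purged={b.com}
Op 6: insert a.com -> 10.0.0.2 (expiry=18+1=19). clock=18
Op 7: insert b.com -> 10.0.0.1 (expiry=18+1=19). clock=18
Op 8: tick 3 -> clock=21. purged={a.com,b.com}
Op 9: tick 5 -> clock=26.
Op 10: insert a.com -> 10.0.0.1 (expiry=26+1=27). clock=26
Op 11: tick 9 -> clock=35. purged={a.com}
Op 12: tick 9 -> clock=44.
Op 13: tick 5 -> clock=49.
Op 14: insert b.com -> 10.0.0.1 (expiry=49+1=50). clock=49
Op 15: insert a.com -> 10.0.0.2 (expiry=49+1=50). clock=49
Op 16: tick 6 -> clock=55. purged={a.com,b.com}
Op 17: tick 13 -> clock=68.
Op 18: tick 12 -> clock=80.
Op 19: tick 11 -> clock=91.
Op 20: tick 3 -> clock=94.
Op 21: tick 9 -> clock=103.
Op 22: insert a.com -> 10.0.0.2 (expiry=103+1=104). clock=103
Op 23: insert b.com -> 10.0.0.3 (expiry=103+2=105). clock=103
Op 24: insert b.com -> 10.0.0.1 (expiry=103+1=104). clock=103
Op 25: tick 13 -> clock=116. purged={a.com,b.com}
Op 26: insert b.com -> 10.0.0.1 (expiry=116+1=117). clock=116
lookup b.com: present, ip=10.0.0.1 expiry=117 > clock=116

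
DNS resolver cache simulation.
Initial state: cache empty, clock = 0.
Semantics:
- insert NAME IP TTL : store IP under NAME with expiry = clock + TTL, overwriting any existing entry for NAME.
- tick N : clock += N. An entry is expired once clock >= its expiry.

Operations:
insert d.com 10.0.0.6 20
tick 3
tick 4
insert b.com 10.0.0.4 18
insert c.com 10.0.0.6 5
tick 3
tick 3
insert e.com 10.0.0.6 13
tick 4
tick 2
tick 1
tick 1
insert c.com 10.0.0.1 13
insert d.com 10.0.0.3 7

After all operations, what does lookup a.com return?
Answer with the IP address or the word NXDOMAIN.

Op 1: insert d.com -> 10.0.0.6 (expiry=0+20=20). clock=0
Op 2: tick 3 -> clock=3.
Op 3: tick 4 -> clock=7.
Op 4: insert b.com -> 10.0.0.4 (expiry=7+18=25). clock=7
Op 5: insert c.com -> 10.0.0.6 (expiry=7+5=12). clock=7
Op 6: tick 3 -> clock=10.
Op 7: tick 3 -> clock=13. purged={c.com}
Op 8: insert e.com -> 10.0.0.6 (expiry=13+13=26). clock=13
Op 9: tick 4 -> clock=17.
Op 10: tick 2 -> clock=19.
Op 11: tick 1 -> clock=20. purged={d.com}
Op 12: tick 1 -> clock=21.
Op 13: insert c.com -> 10.0.0.1 (expiry=21+13=34). clock=21
Op 14: insert d.com -> 10.0.0.3 (expiry=21+7=28). clock=21
lookup a.com: not in cache (expired or never inserted)

Answer: NXDOMAIN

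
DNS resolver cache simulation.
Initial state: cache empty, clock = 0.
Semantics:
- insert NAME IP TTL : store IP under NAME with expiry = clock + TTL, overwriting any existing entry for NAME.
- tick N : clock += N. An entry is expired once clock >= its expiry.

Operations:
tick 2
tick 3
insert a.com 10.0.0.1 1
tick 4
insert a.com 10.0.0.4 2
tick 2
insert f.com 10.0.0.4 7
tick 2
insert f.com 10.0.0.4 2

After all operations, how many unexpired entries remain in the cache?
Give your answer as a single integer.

Answer: 1

Derivation:
Op 1: tick 2 -> clock=2.
Op 2: tick 3 -> clock=5.
Op 3: insert a.com -> 10.0.0.1 (expiry=5+1=6). clock=5
Op 4: tick 4 -> clock=9. purged={a.com}
Op 5: insert a.com -> 10.0.0.4 (expiry=9+2=11). clock=9
Op 6: tick 2 -> clock=11. purged={a.com}
Op 7: insert f.com -> 10.0.0.4 (expiry=11+7=18). clock=11
Op 8: tick 2 -> clock=13.
Op 9: insert f.com -> 10.0.0.4 (expiry=13+2=15). clock=13
Final cache (unexpired): {f.com} -> size=1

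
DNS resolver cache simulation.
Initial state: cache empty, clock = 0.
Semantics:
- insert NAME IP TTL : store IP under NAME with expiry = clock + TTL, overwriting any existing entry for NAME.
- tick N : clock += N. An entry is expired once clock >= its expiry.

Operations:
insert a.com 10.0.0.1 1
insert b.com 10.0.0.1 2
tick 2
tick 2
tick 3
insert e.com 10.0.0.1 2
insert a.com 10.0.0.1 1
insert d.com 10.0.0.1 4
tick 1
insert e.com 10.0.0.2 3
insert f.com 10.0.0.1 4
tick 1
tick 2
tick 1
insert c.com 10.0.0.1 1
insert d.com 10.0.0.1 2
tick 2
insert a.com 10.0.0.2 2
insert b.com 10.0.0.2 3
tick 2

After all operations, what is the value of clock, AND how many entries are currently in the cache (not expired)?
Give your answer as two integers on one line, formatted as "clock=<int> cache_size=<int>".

Op 1: insert a.com -> 10.0.0.1 (expiry=0+1=1). clock=0
Op 2: insert b.com -> 10.0.0.1 (expiry=0+2=2). clock=0
Op 3: tick 2 -> clock=2. purged={a.com,b.com}
Op 4: tick 2 -> clock=4.
Op 5: tick 3 -> clock=7.
Op 6: insert e.com -> 10.0.0.1 (expiry=7+2=9). clock=7
Op 7: insert a.com -> 10.0.0.1 (expiry=7+1=8). clock=7
Op 8: insert d.com -> 10.0.0.1 (expiry=7+4=11). clock=7
Op 9: tick 1 -> clock=8. purged={a.com}
Op 10: insert e.com -> 10.0.0.2 (expiry=8+3=11). clock=8
Op 11: insert f.com -> 10.0.0.1 (expiry=8+4=12). clock=8
Op 12: tick 1 -> clock=9.
Op 13: tick 2 -> clock=11. purged={d.com,e.com}
Op 14: tick 1 -> clock=12. purged={f.com}
Op 15: insert c.com -> 10.0.0.1 (expiry=12+1=13). clock=12
Op 16: insert d.com -> 10.0.0.1 (expiry=12+2=14). clock=12
Op 17: tick 2 -> clock=14. purged={c.com,d.com}
Op 18: insert a.com -> 10.0.0.2 (expiry=14+2=16). clock=14
Op 19: insert b.com -> 10.0.0.2 (expiry=14+3=17). clock=14
Op 20: tick 2 -> clock=16. purged={a.com}
Final clock = 16
Final cache (unexpired): {b.com} -> size=1

Answer: clock=16 cache_size=1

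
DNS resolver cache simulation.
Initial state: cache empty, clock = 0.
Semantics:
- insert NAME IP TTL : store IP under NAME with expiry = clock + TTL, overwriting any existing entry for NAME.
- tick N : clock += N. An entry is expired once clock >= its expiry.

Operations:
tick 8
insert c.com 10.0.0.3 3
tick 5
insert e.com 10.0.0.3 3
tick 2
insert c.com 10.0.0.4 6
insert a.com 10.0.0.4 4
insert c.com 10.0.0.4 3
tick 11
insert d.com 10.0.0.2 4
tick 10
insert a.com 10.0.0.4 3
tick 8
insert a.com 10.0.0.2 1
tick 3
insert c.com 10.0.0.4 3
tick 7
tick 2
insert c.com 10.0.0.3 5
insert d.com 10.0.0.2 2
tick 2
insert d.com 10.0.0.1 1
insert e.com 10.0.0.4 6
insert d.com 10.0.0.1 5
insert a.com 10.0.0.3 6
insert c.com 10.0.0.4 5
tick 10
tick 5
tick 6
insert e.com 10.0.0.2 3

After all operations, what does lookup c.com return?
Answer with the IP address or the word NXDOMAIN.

Answer: NXDOMAIN

Derivation:
Op 1: tick 8 -> clock=8.
Op 2: insert c.com -> 10.0.0.3 (expiry=8+3=11). clock=8
Op 3: tick 5 -> clock=13. purged={c.com}
Op 4: insert e.com -> 10.0.0.3 (expiry=13+3=16). clock=13
Op 5: tick 2 -> clock=15.
Op 6: insert c.com -> 10.0.0.4 (expiry=15+6=21). clock=15
Op 7: insert a.com -> 10.0.0.4 (expiry=15+4=19). clock=15
Op 8: insert c.com -> 10.0.0.4 (expiry=15+3=18). clock=15
Op 9: tick 11 -> clock=26. purged={a.com,c.com,e.com}
Op 10: insert d.com -> 10.0.0.2 (expiry=26+4=30). clock=26
Op 11: tick 10 -> clock=36. purged={d.com}
Op 12: insert a.com -> 10.0.0.4 (expiry=36+3=39). clock=36
Op 13: tick 8 -> clock=44. purged={a.com}
Op 14: insert a.com -> 10.0.0.2 (expiry=44+1=45). clock=44
Op 15: tick 3 -> clock=47. purged={a.com}
Op 16: insert c.com -> 10.0.0.4 (expiry=47+3=50). clock=47
Op 17: tick 7 -> clock=54. purged={c.com}
Op 18: tick 2 -> clock=56.
Op 19: insert c.com -> 10.0.0.3 (expiry=56+5=61). clock=56
Op 20: insert d.com -> 10.0.0.2 (expiry=56+2=58). clock=56
Op 21: tick 2 -> clock=58. purged={d.com}
Op 22: insert d.com -> 10.0.0.1 (expiry=58+1=59). clock=58
Op 23: insert e.com -> 10.0.0.4 (expiry=58+6=64). clock=58
Op 24: insert d.com -> 10.0.0.1 (expiry=58+5=63). clock=58
Op 25: insert a.com -> 10.0.0.3 (expiry=58+6=64). clock=58
Op 26: insert c.com -> 10.0.0.4 (expiry=58+5=63). clock=58
Op 27: tick 10 -> clock=68. purged={a.com,c.com,d.com,e.com}
Op 28: tick 5 -> clock=73.
Op 29: tick 6 -> clock=79.
Op 30: insert e.com -> 10.0.0.2 (expiry=79+3=82). clock=79
lookup c.com: not in cache (expired or never inserted)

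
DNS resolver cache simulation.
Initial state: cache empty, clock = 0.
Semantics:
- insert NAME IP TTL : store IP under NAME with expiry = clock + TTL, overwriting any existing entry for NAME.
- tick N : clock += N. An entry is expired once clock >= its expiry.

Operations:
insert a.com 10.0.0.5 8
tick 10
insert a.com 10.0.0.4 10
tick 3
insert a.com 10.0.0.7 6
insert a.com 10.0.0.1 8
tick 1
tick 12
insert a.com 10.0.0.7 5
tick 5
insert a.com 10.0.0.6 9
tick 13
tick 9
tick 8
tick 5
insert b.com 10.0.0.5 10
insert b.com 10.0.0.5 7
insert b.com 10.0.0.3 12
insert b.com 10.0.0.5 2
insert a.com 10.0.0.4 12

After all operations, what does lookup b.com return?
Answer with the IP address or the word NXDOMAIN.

Op 1: insert a.com -> 10.0.0.5 (expiry=0+8=8). clock=0
Op 2: tick 10 -> clock=10. purged={a.com}
Op 3: insert a.com -> 10.0.0.4 (expiry=10+10=20). clock=10
Op 4: tick 3 -> clock=13.
Op 5: insert a.com -> 10.0.0.7 (expiry=13+6=19). clock=13
Op 6: insert a.com -> 10.0.0.1 (expiry=13+8=21). clock=13
Op 7: tick 1 -> clock=14.
Op 8: tick 12 -> clock=26. purged={a.com}
Op 9: insert a.com -> 10.0.0.7 (expiry=26+5=31). clock=26
Op 10: tick 5 -> clock=31. purged={a.com}
Op 11: insert a.com -> 10.0.0.6 (expiry=31+9=40). clock=31
Op 12: tick 13 -> clock=44. purged={a.com}
Op 13: tick 9 -> clock=53.
Op 14: tick 8 -> clock=61.
Op 15: tick 5 -> clock=66.
Op 16: insert b.com -> 10.0.0.5 (expiry=66+10=76). clock=66
Op 17: insert b.com -> 10.0.0.5 (expiry=66+7=73). clock=66
Op 18: insert b.com -> 10.0.0.3 (expiry=66+12=78). clock=66
Op 19: insert b.com -> 10.0.0.5 (expiry=66+2=68). clock=66
Op 20: insert a.com -> 10.0.0.4 (expiry=66+12=78). clock=66
lookup b.com: present, ip=10.0.0.5 expiry=68 > clock=66

Answer: 10.0.0.5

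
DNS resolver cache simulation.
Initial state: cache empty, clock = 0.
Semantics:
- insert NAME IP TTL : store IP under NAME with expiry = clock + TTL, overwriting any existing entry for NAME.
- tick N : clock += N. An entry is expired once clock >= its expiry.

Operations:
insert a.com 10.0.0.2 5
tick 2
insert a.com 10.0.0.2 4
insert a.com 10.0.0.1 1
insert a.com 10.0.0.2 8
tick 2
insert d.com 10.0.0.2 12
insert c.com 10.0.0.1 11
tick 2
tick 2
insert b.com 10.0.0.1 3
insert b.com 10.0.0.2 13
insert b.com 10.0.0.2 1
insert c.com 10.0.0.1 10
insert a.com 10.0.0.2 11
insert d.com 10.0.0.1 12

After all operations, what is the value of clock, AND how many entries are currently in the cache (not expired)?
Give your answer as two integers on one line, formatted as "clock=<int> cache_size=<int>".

Op 1: insert a.com -> 10.0.0.2 (expiry=0+5=5). clock=0
Op 2: tick 2 -> clock=2.
Op 3: insert a.com -> 10.0.0.2 (expiry=2+4=6). clock=2
Op 4: insert a.com -> 10.0.0.1 (expiry=2+1=3). clock=2
Op 5: insert a.com -> 10.0.0.2 (expiry=2+8=10). clock=2
Op 6: tick 2 -> clock=4.
Op 7: insert d.com -> 10.0.0.2 (expiry=4+12=16). clock=4
Op 8: insert c.com -> 10.0.0.1 (expiry=4+11=15). clock=4
Op 9: tick 2 -> clock=6.
Op 10: tick 2 -> clock=8.
Op 11: insert b.com -> 10.0.0.1 (expiry=8+3=11). clock=8
Op 12: insert b.com -> 10.0.0.2 (expiry=8+13=21). clock=8
Op 13: insert b.com -> 10.0.0.2 (expiry=8+1=9). clock=8
Op 14: insert c.com -> 10.0.0.1 (expiry=8+10=18). clock=8
Op 15: insert a.com -> 10.0.0.2 (expiry=8+11=19). clock=8
Op 16: insert d.com -> 10.0.0.1 (expiry=8+12=20). clock=8
Final clock = 8
Final cache (unexpired): {a.com,b.com,c.com,d.com} -> size=4

Answer: clock=8 cache_size=4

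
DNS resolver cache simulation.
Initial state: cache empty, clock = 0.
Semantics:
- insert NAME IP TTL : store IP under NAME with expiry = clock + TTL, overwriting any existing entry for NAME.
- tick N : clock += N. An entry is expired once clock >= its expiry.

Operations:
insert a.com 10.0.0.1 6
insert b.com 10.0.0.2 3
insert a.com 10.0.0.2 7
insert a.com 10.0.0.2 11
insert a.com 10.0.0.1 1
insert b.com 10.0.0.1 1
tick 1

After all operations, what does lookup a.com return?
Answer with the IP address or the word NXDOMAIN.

Op 1: insert a.com -> 10.0.0.1 (expiry=0+6=6). clock=0
Op 2: insert b.com -> 10.0.0.2 (expiry=0+3=3). clock=0
Op 3: insert a.com -> 10.0.0.2 (expiry=0+7=7). clock=0
Op 4: insert a.com -> 10.0.0.2 (expiry=0+11=11). clock=0
Op 5: insert a.com -> 10.0.0.1 (expiry=0+1=1). clock=0
Op 6: insert b.com -> 10.0.0.1 (expiry=0+1=1). clock=0
Op 7: tick 1 -> clock=1. purged={a.com,b.com}
lookup a.com: not in cache (expired or never inserted)

Answer: NXDOMAIN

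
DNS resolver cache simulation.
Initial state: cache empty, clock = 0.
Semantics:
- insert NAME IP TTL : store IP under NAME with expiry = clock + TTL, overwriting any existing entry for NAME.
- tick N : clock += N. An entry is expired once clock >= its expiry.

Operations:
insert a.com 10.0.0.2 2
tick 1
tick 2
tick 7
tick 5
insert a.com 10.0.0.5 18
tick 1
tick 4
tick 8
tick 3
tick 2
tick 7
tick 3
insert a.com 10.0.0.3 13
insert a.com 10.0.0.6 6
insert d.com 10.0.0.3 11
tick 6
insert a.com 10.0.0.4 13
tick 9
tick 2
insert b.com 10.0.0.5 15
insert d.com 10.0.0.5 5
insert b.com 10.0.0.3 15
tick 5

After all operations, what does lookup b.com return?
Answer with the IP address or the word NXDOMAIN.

Op 1: insert a.com -> 10.0.0.2 (expiry=0+2=2). clock=0
Op 2: tick 1 -> clock=1.
Op 3: tick 2 -> clock=3. purged={a.com}
Op 4: tick 7 -> clock=10.
Op 5: tick 5 -> clock=15.
Op 6: insert a.com -> 10.0.0.5 (expiry=15+18=33). clock=15
Op 7: tick 1 -> clock=16.
Op 8: tick 4 -> clock=20.
Op 9: tick 8 -> clock=28.
Op 10: tick 3 -> clock=31.
Op 11: tick 2 -> clock=33. purged={a.com}
Op 12: tick 7 -> clock=40.
Op 13: tick 3 -> clock=43.
Op 14: insert a.com -> 10.0.0.3 (expiry=43+13=56). clock=43
Op 15: insert a.com -> 10.0.0.6 (expiry=43+6=49). clock=43
Op 16: insert d.com -> 10.0.0.3 (expiry=43+11=54). clock=43
Op 17: tick 6 -> clock=49. purged={a.com}
Op 18: insert a.com -> 10.0.0.4 (expiry=49+13=62). clock=49
Op 19: tick 9 -> clock=58. purged={d.com}
Op 20: tick 2 -> clock=60.
Op 21: insert b.com -> 10.0.0.5 (expiry=60+15=75). clock=60
Op 22: insert d.com -> 10.0.0.5 (expiry=60+5=65). clock=60
Op 23: insert b.com -> 10.0.0.3 (expiry=60+15=75). clock=60
Op 24: tick 5 -> clock=65. purged={a.com,d.com}
lookup b.com: present, ip=10.0.0.3 expiry=75 > clock=65

Answer: 10.0.0.3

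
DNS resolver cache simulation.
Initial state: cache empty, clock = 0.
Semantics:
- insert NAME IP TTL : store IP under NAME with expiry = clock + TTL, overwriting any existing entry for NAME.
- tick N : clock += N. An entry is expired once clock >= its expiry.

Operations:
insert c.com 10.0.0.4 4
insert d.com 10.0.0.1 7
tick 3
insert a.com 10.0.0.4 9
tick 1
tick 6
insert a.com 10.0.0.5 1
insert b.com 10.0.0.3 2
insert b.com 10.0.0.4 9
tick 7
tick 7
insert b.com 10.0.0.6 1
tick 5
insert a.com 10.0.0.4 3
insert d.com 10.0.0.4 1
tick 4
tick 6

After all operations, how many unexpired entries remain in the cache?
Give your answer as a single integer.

Op 1: insert c.com -> 10.0.0.4 (expiry=0+4=4). clock=0
Op 2: insert d.com -> 10.0.0.1 (expiry=0+7=7). clock=0
Op 3: tick 3 -> clock=3.
Op 4: insert a.com -> 10.0.0.4 (expiry=3+9=12). clock=3
Op 5: tick 1 -> clock=4. purged={c.com}
Op 6: tick 6 -> clock=10. purged={d.com}
Op 7: insert a.com -> 10.0.0.5 (expiry=10+1=11). clock=10
Op 8: insert b.com -> 10.0.0.3 (expiry=10+2=12). clock=10
Op 9: insert b.com -> 10.0.0.4 (expiry=10+9=19). clock=10
Op 10: tick 7 -> clock=17. purged={a.com}
Op 11: tick 7 -> clock=24. purged={b.com}
Op 12: insert b.com -> 10.0.0.6 (expiry=24+1=25). clock=24
Op 13: tick 5 -> clock=29. purged={b.com}
Op 14: insert a.com -> 10.0.0.4 (expiry=29+3=32). clock=29
Op 15: insert d.com -> 10.0.0.4 (expiry=29+1=30). clock=29
Op 16: tick 4 -> clock=33. purged={a.com,d.com}
Op 17: tick 6 -> clock=39.
Final cache (unexpired): {} -> size=0

Answer: 0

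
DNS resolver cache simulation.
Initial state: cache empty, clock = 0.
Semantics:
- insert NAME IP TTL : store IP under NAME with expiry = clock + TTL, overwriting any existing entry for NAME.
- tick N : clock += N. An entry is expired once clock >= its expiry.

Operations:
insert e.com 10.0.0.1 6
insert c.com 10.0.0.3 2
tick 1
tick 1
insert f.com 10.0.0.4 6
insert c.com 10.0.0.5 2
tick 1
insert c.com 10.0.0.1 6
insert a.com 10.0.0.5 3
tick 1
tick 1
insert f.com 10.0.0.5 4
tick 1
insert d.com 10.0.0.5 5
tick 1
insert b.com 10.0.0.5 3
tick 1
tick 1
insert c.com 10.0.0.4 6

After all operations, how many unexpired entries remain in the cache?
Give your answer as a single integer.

Op 1: insert e.com -> 10.0.0.1 (expiry=0+6=6). clock=0
Op 2: insert c.com -> 10.0.0.3 (expiry=0+2=2). clock=0
Op 3: tick 1 -> clock=1.
Op 4: tick 1 -> clock=2. purged={c.com}
Op 5: insert f.com -> 10.0.0.4 (expiry=2+6=8). clock=2
Op 6: insert c.com -> 10.0.0.5 (expiry=2+2=4). clock=2
Op 7: tick 1 -> clock=3.
Op 8: insert c.com -> 10.0.0.1 (expiry=3+6=9). clock=3
Op 9: insert a.com -> 10.0.0.5 (expiry=3+3=6). clock=3
Op 10: tick 1 -> clock=4.
Op 11: tick 1 -> clock=5.
Op 12: insert f.com -> 10.0.0.5 (expiry=5+4=9). clock=5
Op 13: tick 1 -> clock=6. purged={a.com,e.com}
Op 14: insert d.com -> 10.0.0.5 (expiry=6+5=11). clock=6
Op 15: tick 1 -> clock=7.
Op 16: insert b.com -> 10.0.0.5 (expiry=7+3=10). clock=7
Op 17: tick 1 -> clock=8.
Op 18: tick 1 -> clock=9. purged={c.com,f.com}
Op 19: insert c.com -> 10.0.0.4 (expiry=9+6=15). clock=9
Final cache (unexpired): {b.com,c.com,d.com} -> size=3

Answer: 3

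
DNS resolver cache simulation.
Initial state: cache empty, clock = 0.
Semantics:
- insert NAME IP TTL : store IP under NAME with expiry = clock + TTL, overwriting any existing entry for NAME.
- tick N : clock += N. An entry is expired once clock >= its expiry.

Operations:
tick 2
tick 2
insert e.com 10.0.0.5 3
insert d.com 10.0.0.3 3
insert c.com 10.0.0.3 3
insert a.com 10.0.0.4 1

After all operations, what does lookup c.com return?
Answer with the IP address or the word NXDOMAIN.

Op 1: tick 2 -> clock=2.
Op 2: tick 2 -> clock=4.
Op 3: insert e.com -> 10.0.0.5 (expiry=4+3=7). clock=4
Op 4: insert d.com -> 10.0.0.3 (expiry=4+3=7). clock=4
Op 5: insert c.com -> 10.0.0.3 (expiry=4+3=7). clock=4
Op 6: insert a.com -> 10.0.0.4 (expiry=4+1=5). clock=4
lookup c.com: present, ip=10.0.0.3 expiry=7 > clock=4

Answer: 10.0.0.3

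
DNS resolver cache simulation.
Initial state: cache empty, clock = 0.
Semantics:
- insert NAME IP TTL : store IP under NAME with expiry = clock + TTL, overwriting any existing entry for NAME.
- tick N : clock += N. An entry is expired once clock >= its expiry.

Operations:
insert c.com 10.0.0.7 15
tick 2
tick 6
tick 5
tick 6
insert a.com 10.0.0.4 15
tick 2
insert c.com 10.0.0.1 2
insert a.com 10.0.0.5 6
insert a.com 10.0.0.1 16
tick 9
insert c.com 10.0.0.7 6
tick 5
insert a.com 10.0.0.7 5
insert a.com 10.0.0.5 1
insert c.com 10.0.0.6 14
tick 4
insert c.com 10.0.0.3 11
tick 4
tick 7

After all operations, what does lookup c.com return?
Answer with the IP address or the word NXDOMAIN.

Answer: NXDOMAIN

Derivation:
Op 1: insert c.com -> 10.0.0.7 (expiry=0+15=15). clock=0
Op 2: tick 2 -> clock=2.
Op 3: tick 6 -> clock=8.
Op 4: tick 5 -> clock=13.
Op 5: tick 6 -> clock=19. purged={c.com}
Op 6: insert a.com -> 10.0.0.4 (expiry=19+15=34). clock=19
Op 7: tick 2 -> clock=21.
Op 8: insert c.com -> 10.0.0.1 (expiry=21+2=23). clock=21
Op 9: insert a.com -> 10.0.0.5 (expiry=21+6=27). clock=21
Op 10: insert a.com -> 10.0.0.1 (expiry=21+16=37). clock=21
Op 11: tick 9 -> clock=30. purged={c.com}
Op 12: insert c.com -> 10.0.0.7 (expiry=30+6=36). clock=30
Op 13: tick 5 -> clock=35.
Op 14: insert a.com -> 10.0.0.7 (expiry=35+5=40). clock=35
Op 15: insert a.com -> 10.0.0.5 (expiry=35+1=36). clock=35
Op 16: insert c.com -> 10.0.0.6 (expiry=35+14=49). clock=35
Op 17: tick 4 -> clock=39. purged={a.com}
Op 18: insert c.com -> 10.0.0.3 (expiry=39+11=50). clock=39
Op 19: tick 4 -> clock=43.
Op 20: tick 7 -> clock=50. purged={c.com}
lookup c.com: not in cache (expired or never inserted)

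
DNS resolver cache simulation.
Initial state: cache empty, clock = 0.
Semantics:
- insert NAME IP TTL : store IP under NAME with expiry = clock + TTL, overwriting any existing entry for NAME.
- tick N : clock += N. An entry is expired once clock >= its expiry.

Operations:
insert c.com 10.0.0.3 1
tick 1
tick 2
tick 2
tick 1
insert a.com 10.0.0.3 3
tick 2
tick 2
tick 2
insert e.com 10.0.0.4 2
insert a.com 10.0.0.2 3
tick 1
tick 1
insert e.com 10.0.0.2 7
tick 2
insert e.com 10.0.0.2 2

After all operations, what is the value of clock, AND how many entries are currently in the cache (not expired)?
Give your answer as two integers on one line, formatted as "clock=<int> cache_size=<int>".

Answer: clock=16 cache_size=1

Derivation:
Op 1: insert c.com -> 10.0.0.3 (expiry=0+1=1). clock=0
Op 2: tick 1 -> clock=1. purged={c.com}
Op 3: tick 2 -> clock=3.
Op 4: tick 2 -> clock=5.
Op 5: tick 1 -> clock=6.
Op 6: insert a.com -> 10.0.0.3 (expiry=6+3=9). clock=6
Op 7: tick 2 -> clock=8.
Op 8: tick 2 -> clock=10. purged={a.com}
Op 9: tick 2 -> clock=12.
Op 10: insert e.com -> 10.0.0.4 (expiry=12+2=14). clock=12
Op 11: insert a.com -> 10.0.0.2 (expiry=12+3=15). clock=12
Op 12: tick 1 -> clock=13.
Op 13: tick 1 -> clock=14. purged={e.com}
Op 14: insert e.com -> 10.0.0.2 (expiry=14+7=21). clock=14
Op 15: tick 2 -> clock=16. purged={a.com}
Op 16: insert e.com -> 10.0.0.2 (expiry=16+2=18). clock=16
Final clock = 16
Final cache (unexpired): {e.com} -> size=1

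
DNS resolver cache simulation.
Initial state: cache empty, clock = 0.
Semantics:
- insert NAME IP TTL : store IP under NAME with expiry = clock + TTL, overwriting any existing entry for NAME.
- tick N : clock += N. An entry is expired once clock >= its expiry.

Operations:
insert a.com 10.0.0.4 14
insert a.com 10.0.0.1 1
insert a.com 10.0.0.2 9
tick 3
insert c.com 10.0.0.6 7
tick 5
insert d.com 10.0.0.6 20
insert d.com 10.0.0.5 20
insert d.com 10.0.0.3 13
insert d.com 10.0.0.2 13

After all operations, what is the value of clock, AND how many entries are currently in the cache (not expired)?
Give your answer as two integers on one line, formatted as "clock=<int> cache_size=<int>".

Answer: clock=8 cache_size=3

Derivation:
Op 1: insert a.com -> 10.0.0.4 (expiry=0+14=14). clock=0
Op 2: insert a.com -> 10.0.0.1 (expiry=0+1=1). clock=0
Op 3: insert a.com -> 10.0.0.2 (expiry=0+9=9). clock=0
Op 4: tick 3 -> clock=3.
Op 5: insert c.com -> 10.0.0.6 (expiry=3+7=10). clock=3
Op 6: tick 5 -> clock=8.
Op 7: insert d.com -> 10.0.0.6 (expiry=8+20=28). clock=8
Op 8: insert d.com -> 10.0.0.5 (expiry=8+20=28). clock=8
Op 9: insert d.com -> 10.0.0.3 (expiry=8+13=21). clock=8
Op 10: insert d.com -> 10.0.0.2 (expiry=8+13=21). clock=8
Final clock = 8
Final cache (unexpired): {a.com,c.com,d.com} -> size=3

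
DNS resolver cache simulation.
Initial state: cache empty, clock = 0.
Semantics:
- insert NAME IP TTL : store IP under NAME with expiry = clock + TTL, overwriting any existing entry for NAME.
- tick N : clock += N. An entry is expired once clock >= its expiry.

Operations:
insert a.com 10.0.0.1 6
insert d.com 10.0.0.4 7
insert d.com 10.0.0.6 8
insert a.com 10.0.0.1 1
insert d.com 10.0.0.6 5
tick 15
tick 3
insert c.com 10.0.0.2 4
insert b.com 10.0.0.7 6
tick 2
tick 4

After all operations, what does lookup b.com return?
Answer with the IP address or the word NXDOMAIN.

Op 1: insert a.com -> 10.0.0.1 (expiry=0+6=6). clock=0
Op 2: insert d.com -> 10.0.0.4 (expiry=0+7=7). clock=0
Op 3: insert d.com -> 10.0.0.6 (expiry=0+8=8). clock=0
Op 4: insert a.com -> 10.0.0.1 (expiry=0+1=1). clock=0
Op 5: insert d.com -> 10.0.0.6 (expiry=0+5=5). clock=0
Op 6: tick 15 -> clock=15. purged={a.com,d.com}
Op 7: tick 3 -> clock=18.
Op 8: insert c.com -> 10.0.0.2 (expiry=18+4=22). clock=18
Op 9: insert b.com -> 10.0.0.7 (expiry=18+6=24). clock=18
Op 10: tick 2 -> clock=20.
Op 11: tick 4 -> clock=24. purged={b.com,c.com}
lookup b.com: not in cache (expired or never inserted)

Answer: NXDOMAIN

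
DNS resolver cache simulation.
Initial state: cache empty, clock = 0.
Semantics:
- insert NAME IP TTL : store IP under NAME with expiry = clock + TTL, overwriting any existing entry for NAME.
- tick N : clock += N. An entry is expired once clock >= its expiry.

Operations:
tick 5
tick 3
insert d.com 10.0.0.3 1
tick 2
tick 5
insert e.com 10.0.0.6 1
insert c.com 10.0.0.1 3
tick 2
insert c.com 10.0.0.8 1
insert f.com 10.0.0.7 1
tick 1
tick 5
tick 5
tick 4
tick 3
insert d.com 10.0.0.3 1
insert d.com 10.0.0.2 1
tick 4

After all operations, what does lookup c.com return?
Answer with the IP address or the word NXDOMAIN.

Answer: NXDOMAIN

Derivation:
Op 1: tick 5 -> clock=5.
Op 2: tick 3 -> clock=8.
Op 3: insert d.com -> 10.0.0.3 (expiry=8+1=9). clock=8
Op 4: tick 2 -> clock=10. purged={d.com}
Op 5: tick 5 -> clock=15.
Op 6: insert e.com -> 10.0.0.6 (expiry=15+1=16). clock=15
Op 7: insert c.com -> 10.0.0.1 (expiry=15+3=18). clock=15
Op 8: tick 2 -> clock=17. purged={e.com}
Op 9: insert c.com -> 10.0.0.8 (expiry=17+1=18). clock=17
Op 10: insert f.com -> 10.0.0.7 (expiry=17+1=18). clock=17
Op 11: tick 1 -> clock=18. purged={c.com,f.com}
Op 12: tick 5 -> clock=23.
Op 13: tick 5 -> clock=28.
Op 14: tick 4 -> clock=32.
Op 15: tick 3 -> clock=35.
Op 16: insert d.com -> 10.0.0.3 (expiry=35+1=36). clock=35
Op 17: insert d.com -> 10.0.0.2 (expiry=35+1=36). clock=35
Op 18: tick 4 -> clock=39. purged={d.com}
lookup c.com: not in cache (expired or never inserted)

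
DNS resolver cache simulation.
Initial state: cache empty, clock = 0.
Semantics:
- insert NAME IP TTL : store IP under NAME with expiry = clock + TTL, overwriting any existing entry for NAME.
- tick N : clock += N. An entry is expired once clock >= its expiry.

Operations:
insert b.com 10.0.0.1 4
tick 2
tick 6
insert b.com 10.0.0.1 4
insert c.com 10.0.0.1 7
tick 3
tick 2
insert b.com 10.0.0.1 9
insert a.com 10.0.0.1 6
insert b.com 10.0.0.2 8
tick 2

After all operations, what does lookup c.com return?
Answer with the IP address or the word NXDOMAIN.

Op 1: insert b.com -> 10.0.0.1 (expiry=0+4=4). clock=0
Op 2: tick 2 -> clock=2.
Op 3: tick 6 -> clock=8. purged={b.com}
Op 4: insert b.com -> 10.0.0.1 (expiry=8+4=12). clock=8
Op 5: insert c.com -> 10.0.0.1 (expiry=8+7=15). clock=8
Op 6: tick 3 -> clock=11.
Op 7: tick 2 -> clock=13. purged={b.com}
Op 8: insert b.com -> 10.0.0.1 (expiry=13+9=22). clock=13
Op 9: insert a.com -> 10.0.0.1 (expiry=13+6=19). clock=13
Op 10: insert b.com -> 10.0.0.2 (expiry=13+8=21). clock=13
Op 11: tick 2 -> clock=15. purged={c.com}
lookup c.com: not in cache (expired or never inserted)

Answer: NXDOMAIN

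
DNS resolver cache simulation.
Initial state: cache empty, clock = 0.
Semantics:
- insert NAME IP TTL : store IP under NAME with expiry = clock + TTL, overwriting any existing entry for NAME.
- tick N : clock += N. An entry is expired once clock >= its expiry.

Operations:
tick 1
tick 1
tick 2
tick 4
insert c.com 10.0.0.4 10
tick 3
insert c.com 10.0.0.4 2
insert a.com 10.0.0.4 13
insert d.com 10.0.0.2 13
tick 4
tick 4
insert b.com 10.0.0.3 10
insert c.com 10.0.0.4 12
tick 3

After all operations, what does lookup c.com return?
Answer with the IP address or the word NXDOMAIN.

Answer: 10.0.0.4

Derivation:
Op 1: tick 1 -> clock=1.
Op 2: tick 1 -> clock=2.
Op 3: tick 2 -> clock=4.
Op 4: tick 4 -> clock=8.
Op 5: insert c.com -> 10.0.0.4 (expiry=8+10=18). clock=8
Op 6: tick 3 -> clock=11.
Op 7: insert c.com -> 10.0.0.4 (expiry=11+2=13). clock=11
Op 8: insert a.com -> 10.0.0.4 (expiry=11+13=24). clock=11
Op 9: insert d.com -> 10.0.0.2 (expiry=11+13=24). clock=11
Op 10: tick 4 -> clock=15. purged={c.com}
Op 11: tick 4 -> clock=19.
Op 12: insert b.com -> 10.0.0.3 (expiry=19+10=29). clock=19
Op 13: insert c.com -> 10.0.0.4 (expiry=19+12=31). clock=19
Op 14: tick 3 -> clock=22.
lookup c.com: present, ip=10.0.0.4 expiry=31 > clock=22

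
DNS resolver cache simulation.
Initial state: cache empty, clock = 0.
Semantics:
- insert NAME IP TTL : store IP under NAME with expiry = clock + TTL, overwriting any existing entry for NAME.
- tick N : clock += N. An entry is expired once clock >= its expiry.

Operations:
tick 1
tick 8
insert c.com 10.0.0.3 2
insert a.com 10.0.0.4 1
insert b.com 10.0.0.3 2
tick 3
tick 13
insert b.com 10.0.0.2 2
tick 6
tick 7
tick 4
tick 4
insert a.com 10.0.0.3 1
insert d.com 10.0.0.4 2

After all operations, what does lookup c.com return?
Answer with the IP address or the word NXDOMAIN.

Answer: NXDOMAIN

Derivation:
Op 1: tick 1 -> clock=1.
Op 2: tick 8 -> clock=9.
Op 3: insert c.com -> 10.0.0.3 (expiry=9+2=11). clock=9
Op 4: insert a.com -> 10.0.0.4 (expiry=9+1=10). clock=9
Op 5: insert b.com -> 10.0.0.3 (expiry=9+2=11). clock=9
Op 6: tick 3 -> clock=12. purged={a.com,b.com,c.com}
Op 7: tick 13 -> clock=25.
Op 8: insert b.com -> 10.0.0.2 (expiry=25+2=27). clock=25
Op 9: tick 6 -> clock=31. purged={b.com}
Op 10: tick 7 -> clock=38.
Op 11: tick 4 -> clock=42.
Op 12: tick 4 -> clock=46.
Op 13: insert a.com -> 10.0.0.3 (expiry=46+1=47). clock=46
Op 14: insert d.com -> 10.0.0.4 (expiry=46+2=48). clock=46
lookup c.com: not in cache (expired or never inserted)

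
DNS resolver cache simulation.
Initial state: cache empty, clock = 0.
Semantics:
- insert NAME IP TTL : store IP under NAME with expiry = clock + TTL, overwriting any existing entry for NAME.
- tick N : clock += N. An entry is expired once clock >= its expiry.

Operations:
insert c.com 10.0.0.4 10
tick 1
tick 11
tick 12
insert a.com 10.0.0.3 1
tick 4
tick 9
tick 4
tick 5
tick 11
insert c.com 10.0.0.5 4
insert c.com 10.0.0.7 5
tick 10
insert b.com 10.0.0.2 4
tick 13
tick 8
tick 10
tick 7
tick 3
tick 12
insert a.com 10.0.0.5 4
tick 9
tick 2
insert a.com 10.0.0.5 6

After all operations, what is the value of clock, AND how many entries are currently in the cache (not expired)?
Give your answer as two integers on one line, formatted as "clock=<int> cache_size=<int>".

Answer: clock=131 cache_size=1

Derivation:
Op 1: insert c.com -> 10.0.0.4 (expiry=0+10=10). clock=0
Op 2: tick 1 -> clock=1.
Op 3: tick 11 -> clock=12. purged={c.com}
Op 4: tick 12 -> clock=24.
Op 5: insert a.com -> 10.0.0.3 (expiry=24+1=25). clock=24
Op 6: tick 4 -> clock=28. purged={a.com}
Op 7: tick 9 -> clock=37.
Op 8: tick 4 -> clock=41.
Op 9: tick 5 -> clock=46.
Op 10: tick 11 -> clock=57.
Op 11: insert c.com -> 10.0.0.5 (expiry=57+4=61). clock=57
Op 12: insert c.com -> 10.0.0.7 (expiry=57+5=62). clock=57
Op 13: tick 10 -> clock=67. purged={c.com}
Op 14: insert b.com -> 10.0.0.2 (expiry=67+4=71). clock=67
Op 15: tick 13 -> clock=80. purged={b.com}
Op 16: tick 8 -> clock=88.
Op 17: tick 10 -> clock=98.
Op 18: tick 7 -> clock=105.
Op 19: tick 3 -> clock=108.
Op 20: tick 12 -> clock=120.
Op 21: insert a.com -> 10.0.0.5 (expiry=120+4=124). clock=120
Op 22: tick 9 -> clock=129. purged={a.com}
Op 23: tick 2 -> clock=131.
Op 24: insert a.com -> 10.0.0.5 (expiry=131+6=137). clock=131
Final clock = 131
Final cache (unexpired): {a.com} -> size=1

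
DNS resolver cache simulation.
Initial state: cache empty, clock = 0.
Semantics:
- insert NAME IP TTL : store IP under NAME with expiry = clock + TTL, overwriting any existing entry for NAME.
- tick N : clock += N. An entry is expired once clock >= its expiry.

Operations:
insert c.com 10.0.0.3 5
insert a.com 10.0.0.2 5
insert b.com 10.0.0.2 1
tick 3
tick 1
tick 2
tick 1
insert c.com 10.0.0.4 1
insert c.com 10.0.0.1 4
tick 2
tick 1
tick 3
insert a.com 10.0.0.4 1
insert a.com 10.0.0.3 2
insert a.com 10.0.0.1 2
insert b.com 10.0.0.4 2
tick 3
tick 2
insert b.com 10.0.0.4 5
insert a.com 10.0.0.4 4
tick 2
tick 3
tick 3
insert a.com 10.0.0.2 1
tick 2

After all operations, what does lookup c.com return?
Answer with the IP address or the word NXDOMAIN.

Op 1: insert c.com -> 10.0.0.3 (expiry=0+5=5). clock=0
Op 2: insert a.com -> 10.0.0.2 (expiry=0+5=5). clock=0
Op 3: insert b.com -> 10.0.0.2 (expiry=0+1=1). clock=0
Op 4: tick 3 -> clock=3. purged={b.com}
Op 5: tick 1 -> clock=4.
Op 6: tick 2 -> clock=6. purged={a.com,c.com}
Op 7: tick 1 -> clock=7.
Op 8: insert c.com -> 10.0.0.4 (expiry=7+1=8). clock=7
Op 9: insert c.com -> 10.0.0.1 (expiry=7+4=11). clock=7
Op 10: tick 2 -> clock=9.
Op 11: tick 1 -> clock=10.
Op 12: tick 3 -> clock=13. purged={c.com}
Op 13: insert a.com -> 10.0.0.4 (expiry=13+1=14). clock=13
Op 14: insert a.com -> 10.0.0.3 (expiry=13+2=15). clock=13
Op 15: insert a.com -> 10.0.0.1 (expiry=13+2=15). clock=13
Op 16: insert b.com -> 10.0.0.4 (expiry=13+2=15). clock=13
Op 17: tick 3 -> clock=16. purged={a.com,b.com}
Op 18: tick 2 -> clock=18.
Op 19: insert b.com -> 10.0.0.4 (expiry=18+5=23). clock=18
Op 20: insert a.com -> 10.0.0.4 (expiry=18+4=22). clock=18
Op 21: tick 2 -> clock=20.
Op 22: tick 3 -> clock=23. purged={a.com,b.com}
Op 23: tick 3 -> clock=26.
Op 24: insert a.com -> 10.0.0.2 (expiry=26+1=27). clock=26
Op 25: tick 2 -> clock=28. purged={a.com}
lookup c.com: not in cache (expired or never inserted)

Answer: NXDOMAIN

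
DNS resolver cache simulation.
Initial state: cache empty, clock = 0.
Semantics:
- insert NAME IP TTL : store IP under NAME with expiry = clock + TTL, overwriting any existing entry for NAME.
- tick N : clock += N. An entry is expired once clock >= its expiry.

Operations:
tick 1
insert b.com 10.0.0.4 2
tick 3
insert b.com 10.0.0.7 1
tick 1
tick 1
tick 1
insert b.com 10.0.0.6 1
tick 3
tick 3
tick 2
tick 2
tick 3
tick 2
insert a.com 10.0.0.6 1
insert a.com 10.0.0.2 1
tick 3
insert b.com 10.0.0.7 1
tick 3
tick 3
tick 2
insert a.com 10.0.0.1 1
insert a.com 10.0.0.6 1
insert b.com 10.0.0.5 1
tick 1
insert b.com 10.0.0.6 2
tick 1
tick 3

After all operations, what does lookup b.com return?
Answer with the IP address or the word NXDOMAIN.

Answer: NXDOMAIN

Derivation:
Op 1: tick 1 -> clock=1.
Op 2: insert b.com -> 10.0.0.4 (expiry=1+2=3). clock=1
Op 3: tick 3 -> clock=4. purged={b.com}
Op 4: insert b.com -> 10.0.0.7 (expiry=4+1=5). clock=4
Op 5: tick 1 -> clock=5. purged={b.com}
Op 6: tick 1 -> clock=6.
Op 7: tick 1 -> clock=7.
Op 8: insert b.com -> 10.0.0.6 (expiry=7+1=8). clock=7
Op 9: tick 3 -> clock=10. purged={b.com}
Op 10: tick 3 -> clock=13.
Op 11: tick 2 -> clock=15.
Op 12: tick 2 -> clock=17.
Op 13: tick 3 -> clock=20.
Op 14: tick 2 -> clock=22.
Op 15: insert a.com -> 10.0.0.6 (expiry=22+1=23). clock=22
Op 16: insert a.com -> 10.0.0.2 (expiry=22+1=23). clock=22
Op 17: tick 3 -> clock=25. purged={a.com}
Op 18: insert b.com -> 10.0.0.7 (expiry=25+1=26). clock=25
Op 19: tick 3 -> clock=28. purged={b.com}
Op 20: tick 3 -> clock=31.
Op 21: tick 2 -> clock=33.
Op 22: insert a.com -> 10.0.0.1 (expiry=33+1=34). clock=33
Op 23: insert a.com -> 10.0.0.6 (expiry=33+1=34). clock=33
Op 24: insert b.com -> 10.0.0.5 (expiry=33+1=34). clock=33
Op 25: tick 1 -> clock=34. purged={a.com,b.com}
Op 26: insert b.com -> 10.0.0.6 (expiry=34+2=36). clock=34
Op 27: tick 1 -> clock=35.
Op 28: tick 3 -> clock=38. purged={b.com}
lookup b.com: not in cache (expired or never inserted)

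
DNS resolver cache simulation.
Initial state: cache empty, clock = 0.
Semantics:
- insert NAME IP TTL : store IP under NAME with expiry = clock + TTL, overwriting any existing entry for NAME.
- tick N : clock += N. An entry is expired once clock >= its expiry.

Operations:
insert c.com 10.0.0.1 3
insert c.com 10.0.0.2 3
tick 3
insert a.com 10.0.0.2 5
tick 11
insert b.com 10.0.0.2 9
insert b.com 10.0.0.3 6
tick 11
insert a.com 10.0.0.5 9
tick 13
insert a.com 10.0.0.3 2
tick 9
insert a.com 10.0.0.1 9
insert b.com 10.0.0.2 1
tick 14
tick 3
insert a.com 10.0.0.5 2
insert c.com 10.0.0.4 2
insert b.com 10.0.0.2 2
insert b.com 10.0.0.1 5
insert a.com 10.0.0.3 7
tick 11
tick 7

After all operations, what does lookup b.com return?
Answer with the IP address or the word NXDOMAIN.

Answer: NXDOMAIN

Derivation:
Op 1: insert c.com -> 10.0.0.1 (expiry=0+3=3). clock=0
Op 2: insert c.com -> 10.0.0.2 (expiry=0+3=3). clock=0
Op 3: tick 3 -> clock=3. purged={c.com}
Op 4: insert a.com -> 10.0.0.2 (expiry=3+5=8). clock=3
Op 5: tick 11 -> clock=14. purged={a.com}
Op 6: insert b.com -> 10.0.0.2 (expiry=14+9=23). clock=14
Op 7: insert b.com -> 10.0.0.3 (expiry=14+6=20). clock=14
Op 8: tick 11 -> clock=25. purged={b.com}
Op 9: insert a.com -> 10.0.0.5 (expiry=25+9=34). clock=25
Op 10: tick 13 -> clock=38. purged={a.com}
Op 11: insert a.com -> 10.0.0.3 (expiry=38+2=40). clock=38
Op 12: tick 9 -> clock=47. purged={a.com}
Op 13: insert a.com -> 10.0.0.1 (expiry=47+9=56). clock=47
Op 14: insert b.com -> 10.0.0.2 (expiry=47+1=48). clock=47
Op 15: tick 14 -> clock=61. purged={a.com,b.com}
Op 16: tick 3 -> clock=64.
Op 17: insert a.com -> 10.0.0.5 (expiry=64+2=66). clock=64
Op 18: insert c.com -> 10.0.0.4 (expiry=64+2=66). clock=64
Op 19: insert b.com -> 10.0.0.2 (expiry=64+2=66). clock=64
Op 20: insert b.com -> 10.0.0.1 (expiry=64+5=69). clock=64
Op 21: insert a.com -> 10.0.0.3 (expiry=64+7=71). clock=64
Op 22: tick 11 -> clock=75. purged={a.com,b.com,c.com}
Op 23: tick 7 -> clock=82.
lookup b.com: not in cache (expired or never inserted)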